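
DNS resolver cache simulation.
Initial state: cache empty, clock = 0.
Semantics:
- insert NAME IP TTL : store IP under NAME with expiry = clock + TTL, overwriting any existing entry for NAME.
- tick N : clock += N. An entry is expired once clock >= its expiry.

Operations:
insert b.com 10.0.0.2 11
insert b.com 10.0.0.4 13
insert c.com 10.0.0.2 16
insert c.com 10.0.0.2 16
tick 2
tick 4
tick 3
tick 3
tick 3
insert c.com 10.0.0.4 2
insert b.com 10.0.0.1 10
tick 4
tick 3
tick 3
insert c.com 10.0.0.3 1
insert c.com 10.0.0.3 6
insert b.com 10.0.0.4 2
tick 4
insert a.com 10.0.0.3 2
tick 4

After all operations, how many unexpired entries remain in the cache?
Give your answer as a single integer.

Answer: 0

Derivation:
Op 1: insert b.com -> 10.0.0.2 (expiry=0+11=11). clock=0
Op 2: insert b.com -> 10.0.0.4 (expiry=0+13=13). clock=0
Op 3: insert c.com -> 10.0.0.2 (expiry=0+16=16). clock=0
Op 4: insert c.com -> 10.0.0.2 (expiry=0+16=16). clock=0
Op 5: tick 2 -> clock=2.
Op 6: tick 4 -> clock=6.
Op 7: tick 3 -> clock=9.
Op 8: tick 3 -> clock=12.
Op 9: tick 3 -> clock=15. purged={b.com}
Op 10: insert c.com -> 10.0.0.4 (expiry=15+2=17). clock=15
Op 11: insert b.com -> 10.0.0.1 (expiry=15+10=25). clock=15
Op 12: tick 4 -> clock=19. purged={c.com}
Op 13: tick 3 -> clock=22.
Op 14: tick 3 -> clock=25. purged={b.com}
Op 15: insert c.com -> 10.0.0.3 (expiry=25+1=26). clock=25
Op 16: insert c.com -> 10.0.0.3 (expiry=25+6=31). clock=25
Op 17: insert b.com -> 10.0.0.4 (expiry=25+2=27). clock=25
Op 18: tick 4 -> clock=29. purged={b.com}
Op 19: insert a.com -> 10.0.0.3 (expiry=29+2=31). clock=29
Op 20: tick 4 -> clock=33. purged={a.com,c.com}
Final cache (unexpired): {} -> size=0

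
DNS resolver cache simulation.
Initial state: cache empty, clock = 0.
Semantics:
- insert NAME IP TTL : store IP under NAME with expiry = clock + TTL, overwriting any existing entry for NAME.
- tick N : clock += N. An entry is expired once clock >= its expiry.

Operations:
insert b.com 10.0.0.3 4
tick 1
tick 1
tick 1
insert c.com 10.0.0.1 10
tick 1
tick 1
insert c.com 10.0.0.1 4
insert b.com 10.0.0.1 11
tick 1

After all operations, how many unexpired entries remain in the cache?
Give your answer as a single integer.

Op 1: insert b.com -> 10.0.0.3 (expiry=0+4=4). clock=0
Op 2: tick 1 -> clock=1.
Op 3: tick 1 -> clock=2.
Op 4: tick 1 -> clock=3.
Op 5: insert c.com -> 10.0.0.1 (expiry=3+10=13). clock=3
Op 6: tick 1 -> clock=4. purged={b.com}
Op 7: tick 1 -> clock=5.
Op 8: insert c.com -> 10.0.0.1 (expiry=5+4=9). clock=5
Op 9: insert b.com -> 10.0.0.1 (expiry=5+11=16). clock=5
Op 10: tick 1 -> clock=6.
Final cache (unexpired): {b.com,c.com} -> size=2

Answer: 2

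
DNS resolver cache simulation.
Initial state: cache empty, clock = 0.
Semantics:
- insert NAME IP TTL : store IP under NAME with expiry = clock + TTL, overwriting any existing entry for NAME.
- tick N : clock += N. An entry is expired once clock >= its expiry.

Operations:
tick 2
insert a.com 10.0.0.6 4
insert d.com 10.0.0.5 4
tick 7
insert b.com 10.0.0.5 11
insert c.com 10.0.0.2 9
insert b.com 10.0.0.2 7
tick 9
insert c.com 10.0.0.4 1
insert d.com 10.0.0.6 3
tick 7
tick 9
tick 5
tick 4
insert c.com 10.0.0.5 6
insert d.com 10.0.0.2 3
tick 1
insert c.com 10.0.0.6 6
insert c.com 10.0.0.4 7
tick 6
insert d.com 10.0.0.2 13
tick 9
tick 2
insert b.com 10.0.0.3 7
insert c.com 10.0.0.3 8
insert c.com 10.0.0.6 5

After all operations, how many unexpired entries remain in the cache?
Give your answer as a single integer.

Op 1: tick 2 -> clock=2.
Op 2: insert a.com -> 10.0.0.6 (expiry=2+4=6). clock=2
Op 3: insert d.com -> 10.0.0.5 (expiry=2+4=6). clock=2
Op 4: tick 7 -> clock=9. purged={a.com,d.com}
Op 5: insert b.com -> 10.0.0.5 (expiry=9+11=20). clock=9
Op 6: insert c.com -> 10.0.0.2 (expiry=9+9=18). clock=9
Op 7: insert b.com -> 10.0.0.2 (expiry=9+7=16). clock=9
Op 8: tick 9 -> clock=18. purged={b.com,c.com}
Op 9: insert c.com -> 10.0.0.4 (expiry=18+1=19). clock=18
Op 10: insert d.com -> 10.0.0.6 (expiry=18+3=21). clock=18
Op 11: tick 7 -> clock=25. purged={c.com,d.com}
Op 12: tick 9 -> clock=34.
Op 13: tick 5 -> clock=39.
Op 14: tick 4 -> clock=43.
Op 15: insert c.com -> 10.0.0.5 (expiry=43+6=49). clock=43
Op 16: insert d.com -> 10.0.0.2 (expiry=43+3=46). clock=43
Op 17: tick 1 -> clock=44.
Op 18: insert c.com -> 10.0.0.6 (expiry=44+6=50). clock=44
Op 19: insert c.com -> 10.0.0.4 (expiry=44+7=51). clock=44
Op 20: tick 6 -> clock=50. purged={d.com}
Op 21: insert d.com -> 10.0.0.2 (expiry=50+13=63). clock=50
Op 22: tick 9 -> clock=59. purged={c.com}
Op 23: tick 2 -> clock=61.
Op 24: insert b.com -> 10.0.0.3 (expiry=61+7=68). clock=61
Op 25: insert c.com -> 10.0.0.3 (expiry=61+8=69). clock=61
Op 26: insert c.com -> 10.0.0.6 (expiry=61+5=66). clock=61
Final cache (unexpired): {b.com,c.com,d.com} -> size=3

Answer: 3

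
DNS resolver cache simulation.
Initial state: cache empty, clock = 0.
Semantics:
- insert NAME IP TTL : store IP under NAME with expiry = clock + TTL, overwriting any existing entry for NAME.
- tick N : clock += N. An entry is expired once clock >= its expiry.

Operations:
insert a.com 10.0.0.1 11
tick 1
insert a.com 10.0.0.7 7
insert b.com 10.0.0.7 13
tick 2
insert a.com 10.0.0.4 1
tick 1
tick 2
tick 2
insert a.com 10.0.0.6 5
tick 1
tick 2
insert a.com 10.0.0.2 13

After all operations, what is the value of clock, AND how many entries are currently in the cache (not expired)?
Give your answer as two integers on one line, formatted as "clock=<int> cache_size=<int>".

Op 1: insert a.com -> 10.0.0.1 (expiry=0+11=11). clock=0
Op 2: tick 1 -> clock=1.
Op 3: insert a.com -> 10.0.0.7 (expiry=1+7=8). clock=1
Op 4: insert b.com -> 10.0.0.7 (expiry=1+13=14). clock=1
Op 5: tick 2 -> clock=3.
Op 6: insert a.com -> 10.0.0.4 (expiry=3+1=4). clock=3
Op 7: tick 1 -> clock=4. purged={a.com}
Op 8: tick 2 -> clock=6.
Op 9: tick 2 -> clock=8.
Op 10: insert a.com -> 10.0.0.6 (expiry=8+5=13). clock=8
Op 11: tick 1 -> clock=9.
Op 12: tick 2 -> clock=11.
Op 13: insert a.com -> 10.0.0.2 (expiry=11+13=24). clock=11
Final clock = 11
Final cache (unexpired): {a.com,b.com} -> size=2

Answer: clock=11 cache_size=2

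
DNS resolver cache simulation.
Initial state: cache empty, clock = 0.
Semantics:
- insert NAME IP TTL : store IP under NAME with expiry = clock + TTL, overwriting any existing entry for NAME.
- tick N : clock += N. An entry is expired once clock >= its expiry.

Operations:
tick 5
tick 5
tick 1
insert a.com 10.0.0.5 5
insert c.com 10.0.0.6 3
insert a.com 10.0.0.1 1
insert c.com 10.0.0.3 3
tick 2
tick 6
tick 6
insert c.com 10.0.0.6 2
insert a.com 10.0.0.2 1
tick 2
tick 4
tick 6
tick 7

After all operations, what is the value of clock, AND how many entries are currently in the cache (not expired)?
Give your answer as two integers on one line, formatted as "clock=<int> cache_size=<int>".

Op 1: tick 5 -> clock=5.
Op 2: tick 5 -> clock=10.
Op 3: tick 1 -> clock=11.
Op 4: insert a.com -> 10.0.0.5 (expiry=11+5=16). clock=11
Op 5: insert c.com -> 10.0.0.6 (expiry=11+3=14). clock=11
Op 6: insert a.com -> 10.0.0.1 (expiry=11+1=12). clock=11
Op 7: insert c.com -> 10.0.0.3 (expiry=11+3=14). clock=11
Op 8: tick 2 -> clock=13. purged={a.com}
Op 9: tick 6 -> clock=19. purged={c.com}
Op 10: tick 6 -> clock=25.
Op 11: insert c.com -> 10.0.0.6 (expiry=25+2=27). clock=25
Op 12: insert a.com -> 10.0.0.2 (expiry=25+1=26). clock=25
Op 13: tick 2 -> clock=27. purged={a.com,c.com}
Op 14: tick 4 -> clock=31.
Op 15: tick 6 -> clock=37.
Op 16: tick 7 -> clock=44.
Final clock = 44
Final cache (unexpired): {} -> size=0

Answer: clock=44 cache_size=0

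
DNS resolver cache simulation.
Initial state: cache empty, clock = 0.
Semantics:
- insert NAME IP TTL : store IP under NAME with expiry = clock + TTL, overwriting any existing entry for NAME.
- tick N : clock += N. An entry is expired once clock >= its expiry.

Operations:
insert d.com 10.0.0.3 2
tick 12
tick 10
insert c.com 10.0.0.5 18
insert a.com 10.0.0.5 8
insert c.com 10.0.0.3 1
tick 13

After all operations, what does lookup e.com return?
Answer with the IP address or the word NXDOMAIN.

Op 1: insert d.com -> 10.0.0.3 (expiry=0+2=2). clock=0
Op 2: tick 12 -> clock=12. purged={d.com}
Op 3: tick 10 -> clock=22.
Op 4: insert c.com -> 10.0.0.5 (expiry=22+18=40). clock=22
Op 5: insert a.com -> 10.0.0.5 (expiry=22+8=30). clock=22
Op 6: insert c.com -> 10.0.0.3 (expiry=22+1=23). clock=22
Op 7: tick 13 -> clock=35. purged={a.com,c.com}
lookup e.com: not in cache (expired or never inserted)

Answer: NXDOMAIN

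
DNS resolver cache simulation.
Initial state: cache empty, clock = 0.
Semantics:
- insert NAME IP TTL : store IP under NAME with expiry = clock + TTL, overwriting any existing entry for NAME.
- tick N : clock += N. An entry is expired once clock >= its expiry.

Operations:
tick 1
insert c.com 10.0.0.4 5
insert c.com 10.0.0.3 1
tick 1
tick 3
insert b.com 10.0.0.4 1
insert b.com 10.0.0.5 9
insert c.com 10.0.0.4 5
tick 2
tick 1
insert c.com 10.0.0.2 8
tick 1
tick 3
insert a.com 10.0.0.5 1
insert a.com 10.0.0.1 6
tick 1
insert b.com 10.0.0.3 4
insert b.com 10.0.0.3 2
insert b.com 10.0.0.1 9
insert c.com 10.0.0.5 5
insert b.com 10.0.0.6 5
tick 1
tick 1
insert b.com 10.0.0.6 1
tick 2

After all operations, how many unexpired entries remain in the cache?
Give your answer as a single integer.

Op 1: tick 1 -> clock=1.
Op 2: insert c.com -> 10.0.0.4 (expiry=1+5=6). clock=1
Op 3: insert c.com -> 10.0.0.3 (expiry=1+1=2). clock=1
Op 4: tick 1 -> clock=2. purged={c.com}
Op 5: tick 3 -> clock=5.
Op 6: insert b.com -> 10.0.0.4 (expiry=5+1=6). clock=5
Op 7: insert b.com -> 10.0.0.5 (expiry=5+9=14). clock=5
Op 8: insert c.com -> 10.0.0.4 (expiry=5+5=10). clock=5
Op 9: tick 2 -> clock=7.
Op 10: tick 1 -> clock=8.
Op 11: insert c.com -> 10.0.0.2 (expiry=8+8=16). clock=8
Op 12: tick 1 -> clock=9.
Op 13: tick 3 -> clock=12.
Op 14: insert a.com -> 10.0.0.5 (expiry=12+1=13). clock=12
Op 15: insert a.com -> 10.0.0.1 (expiry=12+6=18). clock=12
Op 16: tick 1 -> clock=13.
Op 17: insert b.com -> 10.0.0.3 (expiry=13+4=17). clock=13
Op 18: insert b.com -> 10.0.0.3 (expiry=13+2=15). clock=13
Op 19: insert b.com -> 10.0.0.1 (expiry=13+9=22). clock=13
Op 20: insert c.com -> 10.0.0.5 (expiry=13+5=18). clock=13
Op 21: insert b.com -> 10.0.0.6 (expiry=13+5=18). clock=13
Op 22: tick 1 -> clock=14.
Op 23: tick 1 -> clock=15.
Op 24: insert b.com -> 10.0.0.6 (expiry=15+1=16). clock=15
Op 25: tick 2 -> clock=17. purged={b.com}
Final cache (unexpired): {a.com,c.com} -> size=2

Answer: 2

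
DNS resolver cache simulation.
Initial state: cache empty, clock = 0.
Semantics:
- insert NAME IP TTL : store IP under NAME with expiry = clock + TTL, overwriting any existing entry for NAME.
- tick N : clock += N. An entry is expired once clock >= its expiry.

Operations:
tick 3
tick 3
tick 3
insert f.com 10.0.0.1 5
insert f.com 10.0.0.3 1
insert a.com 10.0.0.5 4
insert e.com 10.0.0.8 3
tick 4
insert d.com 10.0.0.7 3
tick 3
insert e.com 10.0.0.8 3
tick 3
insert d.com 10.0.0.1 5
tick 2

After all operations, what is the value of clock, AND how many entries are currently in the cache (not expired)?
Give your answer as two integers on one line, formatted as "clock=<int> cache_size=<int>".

Op 1: tick 3 -> clock=3.
Op 2: tick 3 -> clock=6.
Op 3: tick 3 -> clock=9.
Op 4: insert f.com -> 10.0.0.1 (expiry=9+5=14). clock=9
Op 5: insert f.com -> 10.0.0.3 (expiry=9+1=10). clock=9
Op 6: insert a.com -> 10.0.0.5 (expiry=9+4=13). clock=9
Op 7: insert e.com -> 10.0.0.8 (expiry=9+3=12). clock=9
Op 8: tick 4 -> clock=13. purged={a.com,e.com,f.com}
Op 9: insert d.com -> 10.0.0.7 (expiry=13+3=16). clock=13
Op 10: tick 3 -> clock=16. purged={d.com}
Op 11: insert e.com -> 10.0.0.8 (expiry=16+3=19). clock=16
Op 12: tick 3 -> clock=19. purged={e.com}
Op 13: insert d.com -> 10.0.0.1 (expiry=19+5=24). clock=19
Op 14: tick 2 -> clock=21.
Final clock = 21
Final cache (unexpired): {d.com} -> size=1

Answer: clock=21 cache_size=1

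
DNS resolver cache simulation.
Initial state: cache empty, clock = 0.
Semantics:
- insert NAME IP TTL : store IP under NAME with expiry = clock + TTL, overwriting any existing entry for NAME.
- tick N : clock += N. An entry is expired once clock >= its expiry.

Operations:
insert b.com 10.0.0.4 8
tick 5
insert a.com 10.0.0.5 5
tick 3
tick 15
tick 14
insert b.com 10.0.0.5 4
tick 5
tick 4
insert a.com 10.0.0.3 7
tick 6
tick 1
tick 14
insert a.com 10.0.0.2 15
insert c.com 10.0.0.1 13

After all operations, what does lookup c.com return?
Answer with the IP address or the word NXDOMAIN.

Answer: 10.0.0.1

Derivation:
Op 1: insert b.com -> 10.0.0.4 (expiry=0+8=8). clock=0
Op 2: tick 5 -> clock=5.
Op 3: insert a.com -> 10.0.0.5 (expiry=5+5=10). clock=5
Op 4: tick 3 -> clock=8. purged={b.com}
Op 5: tick 15 -> clock=23. purged={a.com}
Op 6: tick 14 -> clock=37.
Op 7: insert b.com -> 10.0.0.5 (expiry=37+4=41). clock=37
Op 8: tick 5 -> clock=42. purged={b.com}
Op 9: tick 4 -> clock=46.
Op 10: insert a.com -> 10.0.0.3 (expiry=46+7=53). clock=46
Op 11: tick 6 -> clock=52.
Op 12: tick 1 -> clock=53. purged={a.com}
Op 13: tick 14 -> clock=67.
Op 14: insert a.com -> 10.0.0.2 (expiry=67+15=82). clock=67
Op 15: insert c.com -> 10.0.0.1 (expiry=67+13=80). clock=67
lookup c.com: present, ip=10.0.0.1 expiry=80 > clock=67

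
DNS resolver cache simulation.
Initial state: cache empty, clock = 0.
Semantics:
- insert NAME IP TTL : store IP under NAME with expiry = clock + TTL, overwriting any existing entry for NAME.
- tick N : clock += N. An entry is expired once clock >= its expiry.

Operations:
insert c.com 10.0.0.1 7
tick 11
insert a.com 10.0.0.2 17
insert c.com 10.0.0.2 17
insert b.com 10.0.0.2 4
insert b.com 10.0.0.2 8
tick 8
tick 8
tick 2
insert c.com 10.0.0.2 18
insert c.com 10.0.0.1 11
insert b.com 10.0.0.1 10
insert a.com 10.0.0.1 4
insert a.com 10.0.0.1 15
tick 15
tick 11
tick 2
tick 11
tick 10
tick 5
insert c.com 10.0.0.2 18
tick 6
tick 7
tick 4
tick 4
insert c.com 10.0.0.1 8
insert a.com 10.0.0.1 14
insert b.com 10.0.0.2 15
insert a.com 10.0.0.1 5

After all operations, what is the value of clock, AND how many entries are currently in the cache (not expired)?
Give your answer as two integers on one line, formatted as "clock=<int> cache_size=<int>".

Answer: clock=104 cache_size=3

Derivation:
Op 1: insert c.com -> 10.0.0.1 (expiry=0+7=7). clock=0
Op 2: tick 11 -> clock=11. purged={c.com}
Op 3: insert a.com -> 10.0.0.2 (expiry=11+17=28). clock=11
Op 4: insert c.com -> 10.0.0.2 (expiry=11+17=28). clock=11
Op 5: insert b.com -> 10.0.0.2 (expiry=11+4=15). clock=11
Op 6: insert b.com -> 10.0.0.2 (expiry=11+8=19). clock=11
Op 7: tick 8 -> clock=19. purged={b.com}
Op 8: tick 8 -> clock=27.
Op 9: tick 2 -> clock=29. purged={a.com,c.com}
Op 10: insert c.com -> 10.0.0.2 (expiry=29+18=47). clock=29
Op 11: insert c.com -> 10.0.0.1 (expiry=29+11=40). clock=29
Op 12: insert b.com -> 10.0.0.1 (expiry=29+10=39). clock=29
Op 13: insert a.com -> 10.0.0.1 (expiry=29+4=33). clock=29
Op 14: insert a.com -> 10.0.0.1 (expiry=29+15=44). clock=29
Op 15: tick 15 -> clock=44. purged={a.com,b.com,c.com}
Op 16: tick 11 -> clock=55.
Op 17: tick 2 -> clock=57.
Op 18: tick 11 -> clock=68.
Op 19: tick 10 -> clock=78.
Op 20: tick 5 -> clock=83.
Op 21: insert c.com -> 10.0.0.2 (expiry=83+18=101). clock=83
Op 22: tick 6 -> clock=89.
Op 23: tick 7 -> clock=96.
Op 24: tick 4 -> clock=100.
Op 25: tick 4 -> clock=104. purged={c.com}
Op 26: insert c.com -> 10.0.0.1 (expiry=104+8=112). clock=104
Op 27: insert a.com -> 10.0.0.1 (expiry=104+14=118). clock=104
Op 28: insert b.com -> 10.0.0.2 (expiry=104+15=119). clock=104
Op 29: insert a.com -> 10.0.0.1 (expiry=104+5=109). clock=104
Final clock = 104
Final cache (unexpired): {a.com,b.com,c.com} -> size=3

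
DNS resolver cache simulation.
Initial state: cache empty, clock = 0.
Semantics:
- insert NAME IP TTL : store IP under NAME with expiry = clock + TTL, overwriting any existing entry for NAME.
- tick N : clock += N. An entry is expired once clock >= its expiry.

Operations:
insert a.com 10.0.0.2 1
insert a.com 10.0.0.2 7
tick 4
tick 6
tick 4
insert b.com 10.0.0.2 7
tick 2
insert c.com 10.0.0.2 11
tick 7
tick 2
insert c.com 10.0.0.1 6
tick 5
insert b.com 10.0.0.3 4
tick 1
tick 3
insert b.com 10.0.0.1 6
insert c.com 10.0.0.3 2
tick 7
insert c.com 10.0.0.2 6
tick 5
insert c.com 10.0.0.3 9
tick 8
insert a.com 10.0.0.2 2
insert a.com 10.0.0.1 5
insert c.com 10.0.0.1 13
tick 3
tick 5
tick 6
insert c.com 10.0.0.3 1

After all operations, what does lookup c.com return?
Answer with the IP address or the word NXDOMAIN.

Answer: 10.0.0.3

Derivation:
Op 1: insert a.com -> 10.0.0.2 (expiry=0+1=1). clock=0
Op 2: insert a.com -> 10.0.0.2 (expiry=0+7=7). clock=0
Op 3: tick 4 -> clock=4.
Op 4: tick 6 -> clock=10. purged={a.com}
Op 5: tick 4 -> clock=14.
Op 6: insert b.com -> 10.0.0.2 (expiry=14+7=21). clock=14
Op 7: tick 2 -> clock=16.
Op 8: insert c.com -> 10.0.0.2 (expiry=16+11=27). clock=16
Op 9: tick 7 -> clock=23. purged={b.com}
Op 10: tick 2 -> clock=25.
Op 11: insert c.com -> 10.0.0.1 (expiry=25+6=31). clock=25
Op 12: tick 5 -> clock=30.
Op 13: insert b.com -> 10.0.0.3 (expiry=30+4=34). clock=30
Op 14: tick 1 -> clock=31. purged={c.com}
Op 15: tick 3 -> clock=34. purged={b.com}
Op 16: insert b.com -> 10.0.0.1 (expiry=34+6=40). clock=34
Op 17: insert c.com -> 10.0.0.3 (expiry=34+2=36). clock=34
Op 18: tick 7 -> clock=41. purged={b.com,c.com}
Op 19: insert c.com -> 10.0.0.2 (expiry=41+6=47). clock=41
Op 20: tick 5 -> clock=46.
Op 21: insert c.com -> 10.0.0.3 (expiry=46+9=55). clock=46
Op 22: tick 8 -> clock=54.
Op 23: insert a.com -> 10.0.0.2 (expiry=54+2=56). clock=54
Op 24: insert a.com -> 10.0.0.1 (expiry=54+5=59). clock=54
Op 25: insert c.com -> 10.0.0.1 (expiry=54+13=67). clock=54
Op 26: tick 3 -> clock=57.
Op 27: tick 5 -> clock=62. purged={a.com}
Op 28: tick 6 -> clock=68. purged={c.com}
Op 29: insert c.com -> 10.0.0.3 (expiry=68+1=69). clock=68
lookup c.com: present, ip=10.0.0.3 expiry=69 > clock=68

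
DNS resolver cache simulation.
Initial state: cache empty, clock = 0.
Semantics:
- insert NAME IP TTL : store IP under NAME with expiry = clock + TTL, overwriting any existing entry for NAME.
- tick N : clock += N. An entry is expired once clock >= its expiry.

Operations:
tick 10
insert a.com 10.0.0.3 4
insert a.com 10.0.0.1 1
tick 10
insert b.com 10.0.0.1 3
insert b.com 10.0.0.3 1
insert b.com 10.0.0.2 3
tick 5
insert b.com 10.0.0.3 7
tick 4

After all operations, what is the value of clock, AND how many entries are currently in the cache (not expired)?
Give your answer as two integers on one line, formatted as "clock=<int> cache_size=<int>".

Answer: clock=29 cache_size=1

Derivation:
Op 1: tick 10 -> clock=10.
Op 2: insert a.com -> 10.0.0.3 (expiry=10+4=14). clock=10
Op 3: insert a.com -> 10.0.0.1 (expiry=10+1=11). clock=10
Op 4: tick 10 -> clock=20. purged={a.com}
Op 5: insert b.com -> 10.0.0.1 (expiry=20+3=23). clock=20
Op 6: insert b.com -> 10.0.0.3 (expiry=20+1=21). clock=20
Op 7: insert b.com -> 10.0.0.2 (expiry=20+3=23). clock=20
Op 8: tick 5 -> clock=25. purged={b.com}
Op 9: insert b.com -> 10.0.0.3 (expiry=25+7=32). clock=25
Op 10: tick 4 -> clock=29.
Final clock = 29
Final cache (unexpired): {b.com} -> size=1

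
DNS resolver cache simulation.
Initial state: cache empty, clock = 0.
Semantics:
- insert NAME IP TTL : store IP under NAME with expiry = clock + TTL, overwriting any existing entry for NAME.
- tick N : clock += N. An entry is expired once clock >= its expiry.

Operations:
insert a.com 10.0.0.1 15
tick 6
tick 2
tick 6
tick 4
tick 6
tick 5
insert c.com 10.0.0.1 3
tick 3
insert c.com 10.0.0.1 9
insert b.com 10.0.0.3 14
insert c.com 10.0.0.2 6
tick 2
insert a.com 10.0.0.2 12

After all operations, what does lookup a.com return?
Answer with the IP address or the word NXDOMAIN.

Answer: 10.0.0.2

Derivation:
Op 1: insert a.com -> 10.0.0.1 (expiry=0+15=15). clock=0
Op 2: tick 6 -> clock=6.
Op 3: tick 2 -> clock=8.
Op 4: tick 6 -> clock=14.
Op 5: tick 4 -> clock=18. purged={a.com}
Op 6: tick 6 -> clock=24.
Op 7: tick 5 -> clock=29.
Op 8: insert c.com -> 10.0.0.1 (expiry=29+3=32). clock=29
Op 9: tick 3 -> clock=32. purged={c.com}
Op 10: insert c.com -> 10.0.0.1 (expiry=32+9=41). clock=32
Op 11: insert b.com -> 10.0.0.3 (expiry=32+14=46). clock=32
Op 12: insert c.com -> 10.0.0.2 (expiry=32+6=38). clock=32
Op 13: tick 2 -> clock=34.
Op 14: insert a.com -> 10.0.0.2 (expiry=34+12=46). clock=34
lookup a.com: present, ip=10.0.0.2 expiry=46 > clock=34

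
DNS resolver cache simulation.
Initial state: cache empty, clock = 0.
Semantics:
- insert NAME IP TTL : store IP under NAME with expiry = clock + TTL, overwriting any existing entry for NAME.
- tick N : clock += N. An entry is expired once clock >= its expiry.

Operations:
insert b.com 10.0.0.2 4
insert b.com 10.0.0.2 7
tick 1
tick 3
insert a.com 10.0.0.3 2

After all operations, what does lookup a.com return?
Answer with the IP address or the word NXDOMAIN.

Op 1: insert b.com -> 10.0.0.2 (expiry=0+4=4). clock=0
Op 2: insert b.com -> 10.0.0.2 (expiry=0+7=7). clock=0
Op 3: tick 1 -> clock=1.
Op 4: tick 3 -> clock=4.
Op 5: insert a.com -> 10.0.0.3 (expiry=4+2=6). clock=4
lookup a.com: present, ip=10.0.0.3 expiry=6 > clock=4

Answer: 10.0.0.3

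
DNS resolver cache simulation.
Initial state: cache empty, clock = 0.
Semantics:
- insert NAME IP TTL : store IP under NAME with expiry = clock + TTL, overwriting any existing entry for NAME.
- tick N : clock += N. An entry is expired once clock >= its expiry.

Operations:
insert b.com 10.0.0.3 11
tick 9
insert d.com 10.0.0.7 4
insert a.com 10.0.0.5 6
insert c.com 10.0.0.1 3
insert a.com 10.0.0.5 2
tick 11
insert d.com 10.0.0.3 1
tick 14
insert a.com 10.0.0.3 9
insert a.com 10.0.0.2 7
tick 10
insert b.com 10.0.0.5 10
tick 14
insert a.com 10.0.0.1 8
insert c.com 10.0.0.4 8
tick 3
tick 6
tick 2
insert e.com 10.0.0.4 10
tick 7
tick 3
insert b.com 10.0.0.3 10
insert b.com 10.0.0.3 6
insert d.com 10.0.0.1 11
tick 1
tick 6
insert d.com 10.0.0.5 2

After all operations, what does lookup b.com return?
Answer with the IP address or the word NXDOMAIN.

Op 1: insert b.com -> 10.0.0.3 (expiry=0+11=11). clock=0
Op 2: tick 9 -> clock=9.
Op 3: insert d.com -> 10.0.0.7 (expiry=9+4=13). clock=9
Op 4: insert a.com -> 10.0.0.5 (expiry=9+6=15). clock=9
Op 5: insert c.com -> 10.0.0.1 (expiry=9+3=12). clock=9
Op 6: insert a.com -> 10.0.0.5 (expiry=9+2=11). clock=9
Op 7: tick 11 -> clock=20. purged={a.com,b.com,c.com,d.com}
Op 8: insert d.com -> 10.0.0.3 (expiry=20+1=21). clock=20
Op 9: tick 14 -> clock=34. purged={d.com}
Op 10: insert a.com -> 10.0.0.3 (expiry=34+9=43). clock=34
Op 11: insert a.com -> 10.0.0.2 (expiry=34+7=41). clock=34
Op 12: tick 10 -> clock=44. purged={a.com}
Op 13: insert b.com -> 10.0.0.5 (expiry=44+10=54). clock=44
Op 14: tick 14 -> clock=58. purged={b.com}
Op 15: insert a.com -> 10.0.0.1 (expiry=58+8=66). clock=58
Op 16: insert c.com -> 10.0.0.4 (expiry=58+8=66). clock=58
Op 17: tick 3 -> clock=61.
Op 18: tick 6 -> clock=67. purged={a.com,c.com}
Op 19: tick 2 -> clock=69.
Op 20: insert e.com -> 10.0.0.4 (expiry=69+10=79). clock=69
Op 21: tick 7 -> clock=76.
Op 22: tick 3 -> clock=79. purged={e.com}
Op 23: insert b.com -> 10.0.0.3 (expiry=79+10=89). clock=79
Op 24: insert b.com -> 10.0.0.3 (expiry=79+6=85). clock=79
Op 25: insert d.com -> 10.0.0.1 (expiry=79+11=90). clock=79
Op 26: tick 1 -> clock=80.
Op 27: tick 6 -> clock=86. purged={b.com}
Op 28: insert d.com -> 10.0.0.5 (expiry=86+2=88). clock=86
lookup b.com: not in cache (expired or never inserted)

Answer: NXDOMAIN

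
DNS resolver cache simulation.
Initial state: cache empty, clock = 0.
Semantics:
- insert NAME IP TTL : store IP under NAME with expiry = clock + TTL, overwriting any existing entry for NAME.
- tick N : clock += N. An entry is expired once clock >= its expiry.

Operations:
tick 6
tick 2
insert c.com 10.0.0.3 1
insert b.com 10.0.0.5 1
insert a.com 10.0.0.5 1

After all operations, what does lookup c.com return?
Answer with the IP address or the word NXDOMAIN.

Answer: 10.0.0.3

Derivation:
Op 1: tick 6 -> clock=6.
Op 2: tick 2 -> clock=8.
Op 3: insert c.com -> 10.0.0.3 (expiry=8+1=9). clock=8
Op 4: insert b.com -> 10.0.0.5 (expiry=8+1=9). clock=8
Op 5: insert a.com -> 10.0.0.5 (expiry=8+1=9). clock=8
lookup c.com: present, ip=10.0.0.3 expiry=9 > clock=8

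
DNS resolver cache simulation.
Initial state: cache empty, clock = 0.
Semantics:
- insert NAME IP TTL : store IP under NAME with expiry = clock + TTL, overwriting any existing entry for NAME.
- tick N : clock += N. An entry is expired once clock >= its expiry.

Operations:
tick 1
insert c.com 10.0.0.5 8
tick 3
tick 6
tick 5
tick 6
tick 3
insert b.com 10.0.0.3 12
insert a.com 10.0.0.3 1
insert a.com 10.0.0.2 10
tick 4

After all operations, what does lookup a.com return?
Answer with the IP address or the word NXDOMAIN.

Answer: 10.0.0.2

Derivation:
Op 1: tick 1 -> clock=1.
Op 2: insert c.com -> 10.0.0.5 (expiry=1+8=9). clock=1
Op 3: tick 3 -> clock=4.
Op 4: tick 6 -> clock=10. purged={c.com}
Op 5: tick 5 -> clock=15.
Op 6: tick 6 -> clock=21.
Op 7: tick 3 -> clock=24.
Op 8: insert b.com -> 10.0.0.3 (expiry=24+12=36). clock=24
Op 9: insert a.com -> 10.0.0.3 (expiry=24+1=25). clock=24
Op 10: insert a.com -> 10.0.0.2 (expiry=24+10=34). clock=24
Op 11: tick 4 -> clock=28.
lookup a.com: present, ip=10.0.0.2 expiry=34 > clock=28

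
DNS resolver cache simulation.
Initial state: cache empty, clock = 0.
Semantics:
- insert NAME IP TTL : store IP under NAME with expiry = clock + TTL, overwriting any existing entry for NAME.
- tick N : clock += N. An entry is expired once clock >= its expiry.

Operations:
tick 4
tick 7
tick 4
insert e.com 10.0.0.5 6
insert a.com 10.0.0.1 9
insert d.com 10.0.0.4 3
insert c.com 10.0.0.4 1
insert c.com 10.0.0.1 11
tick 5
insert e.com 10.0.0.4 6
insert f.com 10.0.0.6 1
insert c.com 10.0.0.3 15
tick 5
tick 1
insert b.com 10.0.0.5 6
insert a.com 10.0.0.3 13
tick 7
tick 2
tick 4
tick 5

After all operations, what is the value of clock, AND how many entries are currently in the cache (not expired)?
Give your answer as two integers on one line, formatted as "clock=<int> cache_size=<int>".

Op 1: tick 4 -> clock=4.
Op 2: tick 7 -> clock=11.
Op 3: tick 4 -> clock=15.
Op 4: insert e.com -> 10.0.0.5 (expiry=15+6=21). clock=15
Op 5: insert a.com -> 10.0.0.1 (expiry=15+9=24). clock=15
Op 6: insert d.com -> 10.0.0.4 (expiry=15+3=18). clock=15
Op 7: insert c.com -> 10.0.0.4 (expiry=15+1=16). clock=15
Op 8: insert c.com -> 10.0.0.1 (expiry=15+11=26). clock=15
Op 9: tick 5 -> clock=20. purged={d.com}
Op 10: insert e.com -> 10.0.0.4 (expiry=20+6=26). clock=20
Op 11: insert f.com -> 10.0.0.6 (expiry=20+1=21). clock=20
Op 12: insert c.com -> 10.0.0.3 (expiry=20+15=35). clock=20
Op 13: tick 5 -> clock=25. purged={a.com,f.com}
Op 14: tick 1 -> clock=26. purged={e.com}
Op 15: insert b.com -> 10.0.0.5 (expiry=26+6=32). clock=26
Op 16: insert a.com -> 10.0.0.3 (expiry=26+13=39). clock=26
Op 17: tick 7 -> clock=33. purged={b.com}
Op 18: tick 2 -> clock=35. purged={c.com}
Op 19: tick 4 -> clock=39. purged={a.com}
Op 20: tick 5 -> clock=44.
Final clock = 44
Final cache (unexpired): {} -> size=0

Answer: clock=44 cache_size=0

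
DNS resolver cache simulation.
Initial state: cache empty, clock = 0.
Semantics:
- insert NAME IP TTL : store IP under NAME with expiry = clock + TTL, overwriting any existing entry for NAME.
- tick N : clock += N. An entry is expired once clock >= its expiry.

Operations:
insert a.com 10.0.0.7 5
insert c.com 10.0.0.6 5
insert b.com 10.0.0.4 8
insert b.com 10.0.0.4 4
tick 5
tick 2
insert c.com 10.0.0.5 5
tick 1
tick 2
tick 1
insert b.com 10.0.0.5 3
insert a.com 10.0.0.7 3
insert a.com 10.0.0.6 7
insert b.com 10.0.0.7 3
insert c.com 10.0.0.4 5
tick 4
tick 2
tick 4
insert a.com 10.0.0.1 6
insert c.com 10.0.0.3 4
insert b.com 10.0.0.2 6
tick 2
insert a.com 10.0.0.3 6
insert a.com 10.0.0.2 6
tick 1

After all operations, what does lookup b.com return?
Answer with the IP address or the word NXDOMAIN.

Answer: 10.0.0.2

Derivation:
Op 1: insert a.com -> 10.0.0.7 (expiry=0+5=5). clock=0
Op 2: insert c.com -> 10.0.0.6 (expiry=0+5=5). clock=0
Op 3: insert b.com -> 10.0.0.4 (expiry=0+8=8). clock=0
Op 4: insert b.com -> 10.0.0.4 (expiry=0+4=4). clock=0
Op 5: tick 5 -> clock=5. purged={a.com,b.com,c.com}
Op 6: tick 2 -> clock=7.
Op 7: insert c.com -> 10.0.0.5 (expiry=7+5=12). clock=7
Op 8: tick 1 -> clock=8.
Op 9: tick 2 -> clock=10.
Op 10: tick 1 -> clock=11.
Op 11: insert b.com -> 10.0.0.5 (expiry=11+3=14). clock=11
Op 12: insert a.com -> 10.0.0.7 (expiry=11+3=14). clock=11
Op 13: insert a.com -> 10.0.0.6 (expiry=11+7=18). clock=11
Op 14: insert b.com -> 10.0.0.7 (expiry=11+3=14). clock=11
Op 15: insert c.com -> 10.0.0.4 (expiry=11+5=16). clock=11
Op 16: tick 4 -> clock=15. purged={b.com}
Op 17: tick 2 -> clock=17. purged={c.com}
Op 18: tick 4 -> clock=21. purged={a.com}
Op 19: insert a.com -> 10.0.0.1 (expiry=21+6=27). clock=21
Op 20: insert c.com -> 10.0.0.3 (expiry=21+4=25). clock=21
Op 21: insert b.com -> 10.0.0.2 (expiry=21+6=27). clock=21
Op 22: tick 2 -> clock=23.
Op 23: insert a.com -> 10.0.0.3 (expiry=23+6=29). clock=23
Op 24: insert a.com -> 10.0.0.2 (expiry=23+6=29). clock=23
Op 25: tick 1 -> clock=24.
lookup b.com: present, ip=10.0.0.2 expiry=27 > clock=24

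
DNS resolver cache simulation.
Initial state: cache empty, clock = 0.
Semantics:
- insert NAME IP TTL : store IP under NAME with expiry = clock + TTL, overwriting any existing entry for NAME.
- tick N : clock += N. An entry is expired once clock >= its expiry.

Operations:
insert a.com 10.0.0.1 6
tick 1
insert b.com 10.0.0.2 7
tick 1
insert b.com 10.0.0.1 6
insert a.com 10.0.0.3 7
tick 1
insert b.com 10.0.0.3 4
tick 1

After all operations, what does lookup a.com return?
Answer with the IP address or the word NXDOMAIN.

Op 1: insert a.com -> 10.0.0.1 (expiry=0+6=6). clock=0
Op 2: tick 1 -> clock=1.
Op 3: insert b.com -> 10.0.0.2 (expiry=1+7=8). clock=1
Op 4: tick 1 -> clock=2.
Op 5: insert b.com -> 10.0.0.1 (expiry=2+6=8). clock=2
Op 6: insert a.com -> 10.0.0.3 (expiry=2+7=9). clock=2
Op 7: tick 1 -> clock=3.
Op 8: insert b.com -> 10.0.0.3 (expiry=3+4=7). clock=3
Op 9: tick 1 -> clock=4.
lookup a.com: present, ip=10.0.0.3 expiry=9 > clock=4

Answer: 10.0.0.3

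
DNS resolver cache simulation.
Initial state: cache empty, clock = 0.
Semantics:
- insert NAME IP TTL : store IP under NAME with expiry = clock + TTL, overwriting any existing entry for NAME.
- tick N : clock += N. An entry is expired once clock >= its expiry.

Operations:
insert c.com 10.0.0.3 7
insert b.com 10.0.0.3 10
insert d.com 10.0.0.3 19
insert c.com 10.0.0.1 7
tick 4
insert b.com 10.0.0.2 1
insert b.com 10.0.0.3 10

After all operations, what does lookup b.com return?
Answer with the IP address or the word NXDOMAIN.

Answer: 10.0.0.3

Derivation:
Op 1: insert c.com -> 10.0.0.3 (expiry=0+7=7). clock=0
Op 2: insert b.com -> 10.0.0.3 (expiry=0+10=10). clock=0
Op 3: insert d.com -> 10.0.0.3 (expiry=0+19=19). clock=0
Op 4: insert c.com -> 10.0.0.1 (expiry=0+7=7). clock=0
Op 5: tick 4 -> clock=4.
Op 6: insert b.com -> 10.0.0.2 (expiry=4+1=5). clock=4
Op 7: insert b.com -> 10.0.0.3 (expiry=4+10=14). clock=4
lookup b.com: present, ip=10.0.0.3 expiry=14 > clock=4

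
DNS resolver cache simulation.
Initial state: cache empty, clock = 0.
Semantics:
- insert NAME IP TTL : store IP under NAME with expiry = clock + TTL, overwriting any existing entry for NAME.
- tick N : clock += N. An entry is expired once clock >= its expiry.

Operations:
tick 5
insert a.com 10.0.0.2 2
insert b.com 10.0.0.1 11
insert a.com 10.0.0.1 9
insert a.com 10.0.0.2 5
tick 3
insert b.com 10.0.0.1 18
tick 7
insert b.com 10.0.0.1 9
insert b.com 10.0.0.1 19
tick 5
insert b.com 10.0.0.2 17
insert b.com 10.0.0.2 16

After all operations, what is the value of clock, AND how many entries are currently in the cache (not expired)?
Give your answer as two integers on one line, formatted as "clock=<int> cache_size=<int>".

Op 1: tick 5 -> clock=5.
Op 2: insert a.com -> 10.0.0.2 (expiry=5+2=7). clock=5
Op 3: insert b.com -> 10.0.0.1 (expiry=5+11=16). clock=5
Op 4: insert a.com -> 10.0.0.1 (expiry=5+9=14). clock=5
Op 5: insert a.com -> 10.0.0.2 (expiry=5+5=10). clock=5
Op 6: tick 3 -> clock=8.
Op 7: insert b.com -> 10.0.0.1 (expiry=8+18=26). clock=8
Op 8: tick 7 -> clock=15. purged={a.com}
Op 9: insert b.com -> 10.0.0.1 (expiry=15+9=24). clock=15
Op 10: insert b.com -> 10.0.0.1 (expiry=15+19=34). clock=15
Op 11: tick 5 -> clock=20.
Op 12: insert b.com -> 10.0.0.2 (expiry=20+17=37). clock=20
Op 13: insert b.com -> 10.0.0.2 (expiry=20+16=36). clock=20
Final clock = 20
Final cache (unexpired): {b.com} -> size=1

Answer: clock=20 cache_size=1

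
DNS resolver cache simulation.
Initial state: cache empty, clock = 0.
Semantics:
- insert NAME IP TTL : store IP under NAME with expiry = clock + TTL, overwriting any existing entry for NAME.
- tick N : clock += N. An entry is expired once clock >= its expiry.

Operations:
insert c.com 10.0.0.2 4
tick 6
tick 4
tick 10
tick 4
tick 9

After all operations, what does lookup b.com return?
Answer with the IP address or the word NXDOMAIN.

Op 1: insert c.com -> 10.0.0.2 (expiry=0+4=4). clock=0
Op 2: tick 6 -> clock=6. purged={c.com}
Op 3: tick 4 -> clock=10.
Op 4: tick 10 -> clock=20.
Op 5: tick 4 -> clock=24.
Op 6: tick 9 -> clock=33.
lookup b.com: not in cache (expired or never inserted)

Answer: NXDOMAIN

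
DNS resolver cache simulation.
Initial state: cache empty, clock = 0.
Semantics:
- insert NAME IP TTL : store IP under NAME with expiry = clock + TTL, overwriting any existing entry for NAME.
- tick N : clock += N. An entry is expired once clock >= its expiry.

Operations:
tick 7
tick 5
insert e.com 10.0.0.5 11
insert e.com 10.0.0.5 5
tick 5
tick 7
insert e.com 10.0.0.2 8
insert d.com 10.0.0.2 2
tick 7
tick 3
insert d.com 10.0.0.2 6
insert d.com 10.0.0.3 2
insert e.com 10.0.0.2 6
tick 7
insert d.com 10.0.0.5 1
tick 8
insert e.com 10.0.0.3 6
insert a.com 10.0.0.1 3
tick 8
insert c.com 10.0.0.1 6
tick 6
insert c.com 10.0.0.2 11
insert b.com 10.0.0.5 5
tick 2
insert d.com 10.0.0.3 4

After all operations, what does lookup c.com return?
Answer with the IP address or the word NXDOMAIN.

Answer: 10.0.0.2

Derivation:
Op 1: tick 7 -> clock=7.
Op 2: tick 5 -> clock=12.
Op 3: insert e.com -> 10.0.0.5 (expiry=12+11=23). clock=12
Op 4: insert e.com -> 10.0.0.5 (expiry=12+5=17). clock=12
Op 5: tick 5 -> clock=17. purged={e.com}
Op 6: tick 7 -> clock=24.
Op 7: insert e.com -> 10.0.0.2 (expiry=24+8=32). clock=24
Op 8: insert d.com -> 10.0.0.2 (expiry=24+2=26). clock=24
Op 9: tick 7 -> clock=31. purged={d.com}
Op 10: tick 3 -> clock=34. purged={e.com}
Op 11: insert d.com -> 10.0.0.2 (expiry=34+6=40). clock=34
Op 12: insert d.com -> 10.0.0.3 (expiry=34+2=36). clock=34
Op 13: insert e.com -> 10.0.0.2 (expiry=34+6=40). clock=34
Op 14: tick 7 -> clock=41. purged={d.com,e.com}
Op 15: insert d.com -> 10.0.0.5 (expiry=41+1=42). clock=41
Op 16: tick 8 -> clock=49. purged={d.com}
Op 17: insert e.com -> 10.0.0.3 (expiry=49+6=55). clock=49
Op 18: insert a.com -> 10.0.0.1 (expiry=49+3=52). clock=49
Op 19: tick 8 -> clock=57. purged={a.com,e.com}
Op 20: insert c.com -> 10.0.0.1 (expiry=57+6=63). clock=57
Op 21: tick 6 -> clock=63. purged={c.com}
Op 22: insert c.com -> 10.0.0.2 (expiry=63+11=74). clock=63
Op 23: insert b.com -> 10.0.0.5 (expiry=63+5=68). clock=63
Op 24: tick 2 -> clock=65.
Op 25: insert d.com -> 10.0.0.3 (expiry=65+4=69). clock=65
lookup c.com: present, ip=10.0.0.2 expiry=74 > clock=65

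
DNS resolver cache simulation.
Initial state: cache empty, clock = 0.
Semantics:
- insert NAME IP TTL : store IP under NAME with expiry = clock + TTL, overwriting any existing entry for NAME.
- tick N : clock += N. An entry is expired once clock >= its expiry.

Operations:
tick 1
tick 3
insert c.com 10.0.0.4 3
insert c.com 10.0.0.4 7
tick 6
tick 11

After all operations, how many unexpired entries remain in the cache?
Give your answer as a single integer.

Answer: 0

Derivation:
Op 1: tick 1 -> clock=1.
Op 2: tick 3 -> clock=4.
Op 3: insert c.com -> 10.0.0.4 (expiry=4+3=7). clock=4
Op 4: insert c.com -> 10.0.0.4 (expiry=4+7=11). clock=4
Op 5: tick 6 -> clock=10.
Op 6: tick 11 -> clock=21. purged={c.com}
Final cache (unexpired): {} -> size=0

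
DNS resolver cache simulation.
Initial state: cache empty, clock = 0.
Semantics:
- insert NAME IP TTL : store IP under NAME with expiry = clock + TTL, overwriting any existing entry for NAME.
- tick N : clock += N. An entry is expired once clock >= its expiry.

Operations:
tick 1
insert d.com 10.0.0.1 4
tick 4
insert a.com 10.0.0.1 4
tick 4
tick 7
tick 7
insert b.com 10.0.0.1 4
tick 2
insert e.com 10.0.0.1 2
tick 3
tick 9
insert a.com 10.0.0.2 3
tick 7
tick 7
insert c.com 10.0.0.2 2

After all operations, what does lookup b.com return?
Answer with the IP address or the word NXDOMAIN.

Op 1: tick 1 -> clock=1.
Op 2: insert d.com -> 10.0.0.1 (expiry=1+4=5). clock=1
Op 3: tick 4 -> clock=5. purged={d.com}
Op 4: insert a.com -> 10.0.0.1 (expiry=5+4=9). clock=5
Op 5: tick 4 -> clock=9. purged={a.com}
Op 6: tick 7 -> clock=16.
Op 7: tick 7 -> clock=23.
Op 8: insert b.com -> 10.0.0.1 (expiry=23+4=27). clock=23
Op 9: tick 2 -> clock=25.
Op 10: insert e.com -> 10.0.0.1 (expiry=25+2=27). clock=25
Op 11: tick 3 -> clock=28. purged={b.com,e.com}
Op 12: tick 9 -> clock=37.
Op 13: insert a.com -> 10.0.0.2 (expiry=37+3=40). clock=37
Op 14: tick 7 -> clock=44. purged={a.com}
Op 15: tick 7 -> clock=51.
Op 16: insert c.com -> 10.0.0.2 (expiry=51+2=53). clock=51
lookup b.com: not in cache (expired or never inserted)

Answer: NXDOMAIN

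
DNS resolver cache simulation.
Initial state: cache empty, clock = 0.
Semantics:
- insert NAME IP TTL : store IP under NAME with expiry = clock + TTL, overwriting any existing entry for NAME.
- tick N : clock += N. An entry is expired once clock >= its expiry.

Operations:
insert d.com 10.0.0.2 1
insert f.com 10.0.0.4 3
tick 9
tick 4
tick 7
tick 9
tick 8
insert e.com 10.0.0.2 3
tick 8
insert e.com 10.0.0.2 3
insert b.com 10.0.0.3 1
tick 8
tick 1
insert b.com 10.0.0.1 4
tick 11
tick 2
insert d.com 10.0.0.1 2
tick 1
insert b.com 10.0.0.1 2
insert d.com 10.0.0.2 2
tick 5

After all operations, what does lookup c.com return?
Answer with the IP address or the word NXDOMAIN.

Answer: NXDOMAIN

Derivation:
Op 1: insert d.com -> 10.0.0.2 (expiry=0+1=1). clock=0
Op 2: insert f.com -> 10.0.0.4 (expiry=0+3=3). clock=0
Op 3: tick 9 -> clock=9. purged={d.com,f.com}
Op 4: tick 4 -> clock=13.
Op 5: tick 7 -> clock=20.
Op 6: tick 9 -> clock=29.
Op 7: tick 8 -> clock=37.
Op 8: insert e.com -> 10.0.0.2 (expiry=37+3=40). clock=37
Op 9: tick 8 -> clock=45. purged={e.com}
Op 10: insert e.com -> 10.0.0.2 (expiry=45+3=48). clock=45
Op 11: insert b.com -> 10.0.0.3 (expiry=45+1=46). clock=45
Op 12: tick 8 -> clock=53. purged={b.com,e.com}
Op 13: tick 1 -> clock=54.
Op 14: insert b.com -> 10.0.0.1 (expiry=54+4=58). clock=54
Op 15: tick 11 -> clock=65. purged={b.com}
Op 16: tick 2 -> clock=67.
Op 17: insert d.com -> 10.0.0.1 (expiry=67+2=69). clock=67
Op 18: tick 1 -> clock=68.
Op 19: insert b.com -> 10.0.0.1 (expiry=68+2=70). clock=68
Op 20: insert d.com -> 10.0.0.2 (expiry=68+2=70). clock=68
Op 21: tick 5 -> clock=73. purged={b.com,d.com}
lookup c.com: not in cache (expired or never inserted)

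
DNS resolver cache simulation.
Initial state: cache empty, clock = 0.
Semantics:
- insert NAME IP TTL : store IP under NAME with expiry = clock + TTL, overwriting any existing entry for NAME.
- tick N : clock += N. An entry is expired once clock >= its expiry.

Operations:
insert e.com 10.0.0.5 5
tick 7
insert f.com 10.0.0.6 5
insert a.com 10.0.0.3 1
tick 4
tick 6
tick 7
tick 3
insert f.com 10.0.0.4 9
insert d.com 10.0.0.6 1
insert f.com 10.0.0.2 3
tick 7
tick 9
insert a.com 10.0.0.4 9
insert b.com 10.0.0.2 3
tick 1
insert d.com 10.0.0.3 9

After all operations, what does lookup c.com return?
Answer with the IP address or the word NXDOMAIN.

Op 1: insert e.com -> 10.0.0.5 (expiry=0+5=5). clock=0
Op 2: tick 7 -> clock=7. purged={e.com}
Op 3: insert f.com -> 10.0.0.6 (expiry=7+5=12). clock=7
Op 4: insert a.com -> 10.0.0.3 (expiry=7+1=8). clock=7
Op 5: tick 4 -> clock=11. purged={a.com}
Op 6: tick 6 -> clock=17. purged={f.com}
Op 7: tick 7 -> clock=24.
Op 8: tick 3 -> clock=27.
Op 9: insert f.com -> 10.0.0.4 (expiry=27+9=36). clock=27
Op 10: insert d.com -> 10.0.0.6 (expiry=27+1=28). clock=27
Op 11: insert f.com -> 10.0.0.2 (expiry=27+3=30). clock=27
Op 12: tick 7 -> clock=34. purged={d.com,f.com}
Op 13: tick 9 -> clock=43.
Op 14: insert a.com -> 10.0.0.4 (expiry=43+9=52). clock=43
Op 15: insert b.com -> 10.0.0.2 (expiry=43+3=46). clock=43
Op 16: tick 1 -> clock=44.
Op 17: insert d.com -> 10.0.0.3 (expiry=44+9=53). clock=44
lookup c.com: not in cache (expired or never inserted)

Answer: NXDOMAIN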